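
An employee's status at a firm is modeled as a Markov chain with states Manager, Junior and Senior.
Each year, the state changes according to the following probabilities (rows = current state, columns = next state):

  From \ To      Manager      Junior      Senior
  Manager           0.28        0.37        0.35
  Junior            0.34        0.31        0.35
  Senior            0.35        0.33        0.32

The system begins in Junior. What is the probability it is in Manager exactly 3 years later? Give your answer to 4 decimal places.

Propagate the distribution vector 3 years from Junior.
After 0 years: (0.0000, 1.0000, 0.0000)
After 1 year: (0.3400, 0.3100, 0.3500)
After 2 years: (0.3231, 0.3374, 0.3395)
After 3 years: (0.3240, 0.3362, 0.3398)
P(in Manager after 3 years) = 0.3240

0.3240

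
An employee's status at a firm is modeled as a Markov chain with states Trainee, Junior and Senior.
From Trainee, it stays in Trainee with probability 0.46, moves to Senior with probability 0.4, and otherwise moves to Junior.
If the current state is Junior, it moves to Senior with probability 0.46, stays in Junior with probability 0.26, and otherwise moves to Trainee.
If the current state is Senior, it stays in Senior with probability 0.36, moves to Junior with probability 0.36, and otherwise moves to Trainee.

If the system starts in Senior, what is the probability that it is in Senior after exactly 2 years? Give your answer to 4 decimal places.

Sum over the intermediate state after 1 year:
P = P(Senior→Trainee)·P(Trainee→Senior) + P(Senior→Junior)·P(Junior→Senior) + P(Senior→Senior)·P(Senior→Senior)
  = 0.28×0.4 + 0.36×0.46 + 0.36×0.36
  = 0.1120 + 0.1656 + 0.1296 = 0.4072

0.4072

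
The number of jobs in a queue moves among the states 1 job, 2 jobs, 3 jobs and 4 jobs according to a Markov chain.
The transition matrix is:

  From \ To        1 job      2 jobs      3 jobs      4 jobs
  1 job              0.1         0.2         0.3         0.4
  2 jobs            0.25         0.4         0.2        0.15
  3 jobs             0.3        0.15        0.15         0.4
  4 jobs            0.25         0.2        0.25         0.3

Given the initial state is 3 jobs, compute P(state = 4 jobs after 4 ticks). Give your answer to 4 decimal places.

Propagate the distribution vector 4 ticks from 3 jobs.
After 0 ticks: (0.0000, 0.0000, 1.0000, 0.0000)
After 1 tick: (0.3000, 0.1500, 0.1500, 0.4000)
After 2 ticks: (0.2125, 0.2225, 0.2425, 0.3225)
After 3 ticks: (0.2303, 0.2324, 0.2253, 0.3121)
After 4 ticks: (0.2267, 0.2352, 0.2274, 0.3107)
P(in 4 jobs after 4 ticks) = 0.3107

0.3107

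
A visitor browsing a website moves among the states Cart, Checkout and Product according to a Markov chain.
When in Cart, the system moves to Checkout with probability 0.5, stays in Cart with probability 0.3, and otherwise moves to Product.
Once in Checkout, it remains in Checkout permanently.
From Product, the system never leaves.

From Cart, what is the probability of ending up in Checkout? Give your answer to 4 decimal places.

Let h(s) be the probability of absorption at Checkout starting from transient state s. Then h(Checkout) = 1 and h(Product) = 0. By first-step analysis:
h(Cart) = 0.3·h(Cart) + 0.5·1 + 0.2·0
Solving: h(Cart) = 0.7143.
Starting from Cart, the probability is 0.7143.

0.7143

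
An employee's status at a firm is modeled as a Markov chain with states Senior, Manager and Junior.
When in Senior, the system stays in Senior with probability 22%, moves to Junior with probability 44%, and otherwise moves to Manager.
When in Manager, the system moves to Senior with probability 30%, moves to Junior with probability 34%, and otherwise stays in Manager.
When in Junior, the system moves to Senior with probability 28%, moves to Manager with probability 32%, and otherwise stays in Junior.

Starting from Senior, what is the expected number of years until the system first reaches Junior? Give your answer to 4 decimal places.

Let t(s) be the expected number of years to first reach Junior from state s, with t(Junior) = 0. Conditioning on the first year:
t(Senior) = 1 + 0.22·t(Senior) + 0.34·t(Manager)
t(Manager) = 1 + 0.3·t(Senior) + 0.36·t(Manager)
Solving: t(Senior) = 2.4673, t(Manager) = 2.7190.
Expected years from Senior to Junior: 2.4673.

2.4673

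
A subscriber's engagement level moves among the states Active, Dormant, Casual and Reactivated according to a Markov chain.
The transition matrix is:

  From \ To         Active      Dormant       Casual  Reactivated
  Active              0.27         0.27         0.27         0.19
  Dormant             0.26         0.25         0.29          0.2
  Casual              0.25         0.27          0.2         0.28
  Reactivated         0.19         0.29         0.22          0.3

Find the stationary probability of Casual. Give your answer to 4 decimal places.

0.2461

Let the stationary distribution be π with π = πP and π_1 + π_2 + π_3 + π_4 = 1.
π_1 = 0.27·π_1 + 0.26·π_2 + 0.25·π_3 + 0.19·π_4
π_2 = 0.27·π_1 + 0.25·π_2 + 0.27·π_3 + 0.29·π_4
π_3 = 0.27·π_1 + 0.29·π_2 + 0.2·π_3 + 0.22·π_4
Solving with the normalization constraint gives π = (0.2431, 0.2694, 0.2461, 0.2414).
So the stationary probability of Casual is 0.2461.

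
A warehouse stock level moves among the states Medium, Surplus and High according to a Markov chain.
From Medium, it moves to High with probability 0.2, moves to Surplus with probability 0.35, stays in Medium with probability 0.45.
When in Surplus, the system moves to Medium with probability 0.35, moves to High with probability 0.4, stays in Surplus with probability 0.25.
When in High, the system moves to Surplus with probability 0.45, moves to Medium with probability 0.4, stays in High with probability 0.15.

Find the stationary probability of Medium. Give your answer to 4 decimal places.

0.4031

Let the stationary distribution be π with π = πP and π_1 + π_2 + π_3 = 1.
π_1 = 0.45·π_1 + 0.35·π_2 + 0.4·π_3
π_2 = 0.35·π_1 + 0.25·π_2 + 0.45·π_3
Solving with the normalization constraint gives π = (0.4031, 0.3414, 0.2555).
So the stationary probability of Medium is 0.4031.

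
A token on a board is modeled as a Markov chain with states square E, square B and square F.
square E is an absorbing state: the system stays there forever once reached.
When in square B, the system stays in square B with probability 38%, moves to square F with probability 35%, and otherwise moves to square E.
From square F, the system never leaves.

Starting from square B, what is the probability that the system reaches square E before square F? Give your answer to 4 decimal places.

0.4355

Let h(s) be the probability of absorption at square E starting from transient state s. Then h(square E) = 1 and h(square F) = 0. By first-step analysis:
h(square B) = 0.27·1 + 0.38·h(square B) + 0.35·0
Solving: h(square B) = 0.4355.
Starting from square B, the probability is 0.4355.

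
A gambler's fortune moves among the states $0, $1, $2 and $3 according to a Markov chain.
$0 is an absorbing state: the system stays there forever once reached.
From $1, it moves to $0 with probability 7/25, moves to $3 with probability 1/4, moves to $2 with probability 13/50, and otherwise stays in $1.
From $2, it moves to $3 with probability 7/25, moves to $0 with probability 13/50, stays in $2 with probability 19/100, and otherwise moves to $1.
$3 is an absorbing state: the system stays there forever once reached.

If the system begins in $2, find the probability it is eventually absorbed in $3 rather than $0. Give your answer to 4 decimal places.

Let h(s) be the probability of absorption at $3 starting from transient state s. Then h($3) = 1 and h($0) = 0. By first-step analysis:
h($1) = 0.28·0 + 0.21·h($1) + 0.26·h($2) + 0.25·1
h($2) = 0.26·0 + 0.27·h($1) + 0.19·h($2) + 0.28·1
Solving: h($1) = 0.4832, h($2) = 0.5068.
Starting from $2, the probability is 0.5068.

0.5068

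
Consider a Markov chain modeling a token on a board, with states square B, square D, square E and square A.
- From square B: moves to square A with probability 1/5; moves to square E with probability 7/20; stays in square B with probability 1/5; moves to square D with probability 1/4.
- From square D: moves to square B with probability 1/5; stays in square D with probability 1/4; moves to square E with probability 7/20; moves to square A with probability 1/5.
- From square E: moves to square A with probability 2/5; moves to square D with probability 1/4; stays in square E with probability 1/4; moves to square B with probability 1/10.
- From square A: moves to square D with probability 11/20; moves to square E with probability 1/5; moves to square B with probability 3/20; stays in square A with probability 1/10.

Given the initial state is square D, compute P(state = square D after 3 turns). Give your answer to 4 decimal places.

0.3250

Propagate the distribution vector 3 turns from square D.
After 0 turns: (0.0000, 1.0000, 0.0000, 0.0000)
After 1 turn: (0.2000, 0.2500, 0.3500, 0.2000)
After 2 turns: (0.1550, 0.3100, 0.2850, 0.2500)
After 3 turns: (0.1590, 0.3250, 0.2840, 0.2320)
P(in square D after 3 turns) = 0.3250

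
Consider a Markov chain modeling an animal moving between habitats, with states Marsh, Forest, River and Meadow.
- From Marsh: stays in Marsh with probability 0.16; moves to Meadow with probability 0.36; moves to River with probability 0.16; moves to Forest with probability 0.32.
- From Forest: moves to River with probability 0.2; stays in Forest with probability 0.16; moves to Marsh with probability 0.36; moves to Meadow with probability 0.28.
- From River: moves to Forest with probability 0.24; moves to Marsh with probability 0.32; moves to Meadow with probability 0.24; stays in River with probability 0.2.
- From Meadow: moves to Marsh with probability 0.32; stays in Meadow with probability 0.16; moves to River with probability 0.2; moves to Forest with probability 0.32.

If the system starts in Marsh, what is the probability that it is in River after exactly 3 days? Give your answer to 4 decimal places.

0.1877

Propagate the distribution vector 3 days from Marsh.
After 0 days: (1.0000, 0.0000, 0.0000, 0.0000)
After 1 day: (0.1600, 0.3200, 0.1600, 0.3600)
After 2 days: (0.3072, 0.2560, 0.1936, 0.2432)
After 3 days: (0.2811, 0.2636, 0.1877, 0.2676)
P(in River after 3 days) = 0.1877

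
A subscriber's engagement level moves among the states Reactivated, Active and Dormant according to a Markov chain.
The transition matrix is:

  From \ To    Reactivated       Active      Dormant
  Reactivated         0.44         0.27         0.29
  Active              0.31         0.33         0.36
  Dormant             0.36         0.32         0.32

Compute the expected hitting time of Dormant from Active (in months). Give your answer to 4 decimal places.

2.9846

Let t(s) be the expected number of months to first reach Dormant from state s, with t(Dormant) = 0. Conditioning on the first month:
t(Reactivated) = 1 + 0.44·t(Reactivated) + 0.27·t(Active)
t(Active) = 1 + 0.31·t(Reactivated) + 0.33·t(Active)
Solving: t(Reactivated) = 3.2247, t(Active) = 2.9846.
Expected months from Active to Dormant: 2.9846.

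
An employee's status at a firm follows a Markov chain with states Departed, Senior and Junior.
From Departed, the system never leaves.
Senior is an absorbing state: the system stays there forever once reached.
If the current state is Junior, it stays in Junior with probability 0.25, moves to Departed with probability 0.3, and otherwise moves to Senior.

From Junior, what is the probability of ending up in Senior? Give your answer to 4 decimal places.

0.6000

Let h(s) be the probability of absorption at Senior starting from transient state s. Then h(Senior) = 1 and h(Departed) = 0. By first-step analysis:
h(Junior) = 0.3·0 + 0.45·1 + 0.25·h(Junior)
Solving: h(Junior) = 0.6000.
Starting from Junior, the probability is 0.6000.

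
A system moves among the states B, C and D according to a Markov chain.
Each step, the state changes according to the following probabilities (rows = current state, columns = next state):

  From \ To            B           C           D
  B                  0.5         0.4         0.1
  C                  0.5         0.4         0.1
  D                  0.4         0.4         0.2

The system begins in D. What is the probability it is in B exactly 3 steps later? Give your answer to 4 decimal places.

0.4880

Propagate the distribution vector 3 steps from D.
After 0 steps: (0.0000, 0.0000, 1.0000)
After 1 step: (0.4000, 0.4000, 0.2000)
After 2 steps: (0.4800, 0.4000, 0.1200)
After 3 steps: (0.4880, 0.4000, 0.1120)
P(in B after 3 steps) = 0.4880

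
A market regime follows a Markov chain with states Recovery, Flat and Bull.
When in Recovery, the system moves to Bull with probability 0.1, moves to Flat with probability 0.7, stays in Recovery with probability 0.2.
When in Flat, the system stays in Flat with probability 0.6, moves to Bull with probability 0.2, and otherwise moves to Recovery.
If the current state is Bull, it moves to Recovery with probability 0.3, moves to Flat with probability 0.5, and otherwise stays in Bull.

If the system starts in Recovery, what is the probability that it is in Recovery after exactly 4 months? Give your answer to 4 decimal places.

Propagate the distribution vector 4 months from Recovery.
After 0 months: (1.0000, 0.0000, 0.0000)
After 1 month: (0.2000, 0.7000, 0.1000)
After 2 months: (0.2100, 0.6100, 0.1800)
After 3 months: (0.2180, 0.6030, 0.1790)
After 4 months: (0.2179, 0.6039, 0.1782)
P(in Recovery after 4 months) = 0.2179

0.2179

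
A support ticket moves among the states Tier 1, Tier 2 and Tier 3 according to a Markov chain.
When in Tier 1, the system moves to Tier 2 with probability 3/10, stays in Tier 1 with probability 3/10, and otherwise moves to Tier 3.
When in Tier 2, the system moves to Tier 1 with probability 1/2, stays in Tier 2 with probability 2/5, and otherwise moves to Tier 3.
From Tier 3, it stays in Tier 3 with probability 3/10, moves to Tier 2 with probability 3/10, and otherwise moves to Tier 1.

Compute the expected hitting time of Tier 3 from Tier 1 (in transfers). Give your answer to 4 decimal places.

3.3333

Let t(s) be the expected number of transfers to first reach Tier 3 from state s, with t(Tier 3) = 0. Conditioning on the first transfer:
t(Tier 1) = 1 + 0.3·t(Tier 1) + 0.3·t(Tier 2)
t(Tier 2) = 1 + 0.5·t(Tier 1) + 0.4·t(Tier 2)
Solving: t(Tier 1) = 3.3333, t(Tier 2) = 4.4444.
Expected transfers from Tier 1 to Tier 3: 3.3333.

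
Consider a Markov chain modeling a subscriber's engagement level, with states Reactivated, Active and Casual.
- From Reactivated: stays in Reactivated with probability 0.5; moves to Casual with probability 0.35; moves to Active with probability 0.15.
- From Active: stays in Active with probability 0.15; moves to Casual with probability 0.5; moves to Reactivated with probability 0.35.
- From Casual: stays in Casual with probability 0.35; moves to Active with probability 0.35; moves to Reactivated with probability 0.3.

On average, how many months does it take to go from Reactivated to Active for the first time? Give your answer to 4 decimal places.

Let t(s) be the expected number of months to first reach Active from state s, with t(Active) = 0. Conditioning on the first month:
t(Reactivated) = 1 + 0.5·t(Reactivated) + 0.35·t(Casual)
t(Casual) = 1 + 0.3·t(Reactivated) + 0.35·t(Casual)
Solving: t(Reactivated) = 4.5455, t(Casual) = 3.6364.
Expected months from Reactivated to Active: 4.5455.

4.5455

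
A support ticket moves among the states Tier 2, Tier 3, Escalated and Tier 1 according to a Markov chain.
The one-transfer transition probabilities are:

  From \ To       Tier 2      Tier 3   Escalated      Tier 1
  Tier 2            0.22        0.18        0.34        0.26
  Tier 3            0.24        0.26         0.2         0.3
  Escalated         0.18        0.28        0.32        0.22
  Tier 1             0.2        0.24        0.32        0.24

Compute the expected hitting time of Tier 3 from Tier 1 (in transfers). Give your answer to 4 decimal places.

4.1475

Let t(s) be the expected number of transfers to first reach Tier 3 from state s, with t(Tier 3) = 0. Conditioning on the first transfer:
t(Tier 2) = 1 + 0.22·t(Tier 2) + 0.34·t(Escalated) + 0.26·t(Tier 1)
t(Escalated) = 1 + 0.18·t(Tier 2) + 0.32·t(Escalated) + 0.22·t(Tier 1)
t(Tier 1) = 1 + 0.2·t(Tier 2) + 0.32·t(Escalated) + 0.24·t(Tier 1)
Solving: t(Tier 2) = 4.3979, t(Escalated) = 3.9766, t(Tier 1) = 4.1475.
Expected transfers from Tier 1 to Tier 3: 4.1475.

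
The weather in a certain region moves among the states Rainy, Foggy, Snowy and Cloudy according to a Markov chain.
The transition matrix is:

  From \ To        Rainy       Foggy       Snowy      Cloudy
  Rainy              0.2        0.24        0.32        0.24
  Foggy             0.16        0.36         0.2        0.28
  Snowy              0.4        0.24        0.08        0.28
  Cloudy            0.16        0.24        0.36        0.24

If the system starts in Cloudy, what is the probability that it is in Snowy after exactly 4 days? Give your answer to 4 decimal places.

0.2385

Propagate the distribution vector 4 days from Cloudy.
After 0 days: (0.0000, 0.0000, 0.0000, 1.0000)
After 1 day: (0.1600, 0.2400, 0.3600, 0.2400)
After 2 days: (0.2528, 0.2688, 0.2144, 0.2640)
After 3 days: (0.2216, 0.2723, 0.2468, 0.2593)
After 4 days: (0.2281, 0.2727, 0.2385, 0.2608)
P(in Snowy after 4 days) = 0.2385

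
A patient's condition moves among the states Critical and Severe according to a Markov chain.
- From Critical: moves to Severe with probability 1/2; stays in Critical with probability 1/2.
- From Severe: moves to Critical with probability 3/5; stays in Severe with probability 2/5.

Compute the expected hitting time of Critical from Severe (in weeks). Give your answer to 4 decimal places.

1.6667

Let t(s) be the expected number of weeks to first reach Critical from state s, with t(Critical) = 0. Conditioning on the first week:
t(Severe) = 1 + 0.4·t(Severe)
Solving: t(Severe) = 1.6667.
Expected weeks from Severe to Critical: 1.6667.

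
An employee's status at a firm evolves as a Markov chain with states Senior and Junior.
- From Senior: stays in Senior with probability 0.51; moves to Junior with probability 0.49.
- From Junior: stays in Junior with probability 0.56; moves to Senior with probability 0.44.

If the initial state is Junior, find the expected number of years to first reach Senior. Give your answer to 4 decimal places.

2.2727

Let t(s) be the expected number of years to first reach Senior from state s, with t(Senior) = 0. Conditioning on the first year:
t(Junior) = 1 + 0.56·t(Junior)
Solving: t(Junior) = 2.2727.
Expected years from Junior to Senior: 2.2727.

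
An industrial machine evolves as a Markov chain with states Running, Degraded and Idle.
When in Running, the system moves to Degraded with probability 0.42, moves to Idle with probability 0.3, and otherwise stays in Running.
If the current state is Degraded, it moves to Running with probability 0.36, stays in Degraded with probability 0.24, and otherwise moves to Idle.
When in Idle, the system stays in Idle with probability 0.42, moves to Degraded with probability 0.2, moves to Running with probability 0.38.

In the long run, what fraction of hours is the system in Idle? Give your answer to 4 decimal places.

0.3734

Let the stationary distribution be π with π = πP and π_1 + π_2 + π_3 = 1.
π_1 = 0.28·π_1 + 0.36·π_2 + 0.38·π_3
π_2 = 0.42·π_1 + 0.24·π_2 + 0.2·π_3
Solving with the normalization constraint gives π = (0.3402, 0.2863, 0.3734).
So the stationary probability of Idle is 0.3734.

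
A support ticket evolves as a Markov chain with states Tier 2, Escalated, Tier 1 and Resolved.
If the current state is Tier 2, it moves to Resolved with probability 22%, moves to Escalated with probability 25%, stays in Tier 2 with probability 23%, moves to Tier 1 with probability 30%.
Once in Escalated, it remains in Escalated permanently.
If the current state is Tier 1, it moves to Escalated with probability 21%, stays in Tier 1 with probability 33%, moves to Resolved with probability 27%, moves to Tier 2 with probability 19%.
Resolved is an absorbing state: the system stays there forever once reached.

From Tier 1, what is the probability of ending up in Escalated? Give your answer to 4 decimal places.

Let h(s) be the probability of absorption at Escalated starting from transient state s. Then h(Escalated) = 1 and h(Resolved) = 0. By first-step analysis:
h(Tier 2) = 0.23·h(Tier 2) + 0.25·1 + 0.3·h(Tier 1) + 0.22·0
h(Tier 1) = 0.19·h(Tier 2) + 0.21·1 + 0.33·h(Tier 1) + 0.27·0
Solving: h(Tier 2) = 0.5023, h(Tier 1) = 0.4559.
Starting from Tier 1, the probability is 0.4559.

0.4559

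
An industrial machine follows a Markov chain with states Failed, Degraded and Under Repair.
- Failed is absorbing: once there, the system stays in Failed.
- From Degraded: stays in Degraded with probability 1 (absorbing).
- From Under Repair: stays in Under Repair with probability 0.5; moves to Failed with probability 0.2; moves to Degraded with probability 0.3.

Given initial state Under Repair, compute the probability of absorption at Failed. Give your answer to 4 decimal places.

0.4000

Let h(s) be the probability of absorption at Failed starting from transient state s. Then h(Failed) = 1 and h(Degraded) = 0. By first-step analysis:
h(Under Repair) = 0.2·1 + 0.3·0 + 0.5·h(Under Repair)
Solving: h(Under Repair) = 0.4000.
Starting from Under Repair, the probability is 0.4000.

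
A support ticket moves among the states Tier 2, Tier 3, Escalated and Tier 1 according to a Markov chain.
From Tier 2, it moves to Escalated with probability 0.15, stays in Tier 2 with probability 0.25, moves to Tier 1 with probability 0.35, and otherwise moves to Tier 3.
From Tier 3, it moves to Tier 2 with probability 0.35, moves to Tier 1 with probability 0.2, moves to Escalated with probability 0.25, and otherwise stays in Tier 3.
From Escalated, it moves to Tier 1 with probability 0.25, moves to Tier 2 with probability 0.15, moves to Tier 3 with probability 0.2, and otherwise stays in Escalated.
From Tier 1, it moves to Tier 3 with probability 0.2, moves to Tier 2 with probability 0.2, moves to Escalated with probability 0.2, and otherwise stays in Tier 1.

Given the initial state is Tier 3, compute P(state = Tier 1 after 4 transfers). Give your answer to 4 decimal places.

Propagate the distribution vector 4 transfers from Tier 3.
After 0 transfers: (0.0000, 1.0000, 0.0000, 0.0000)
After 1 transfer: (0.3500, 0.2000, 0.2500, 0.2000)
After 2 transfers: (0.2350, 0.2175, 0.2425, 0.3050)
After 3 transfers: (0.2323, 0.2118, 0.2476, 0.3084)
After 4 transfers: (0.2310, 0.2116, 0.2485, 0.3089)
P(in Tier 1 after 4 transfers) = 0.3089

0.3089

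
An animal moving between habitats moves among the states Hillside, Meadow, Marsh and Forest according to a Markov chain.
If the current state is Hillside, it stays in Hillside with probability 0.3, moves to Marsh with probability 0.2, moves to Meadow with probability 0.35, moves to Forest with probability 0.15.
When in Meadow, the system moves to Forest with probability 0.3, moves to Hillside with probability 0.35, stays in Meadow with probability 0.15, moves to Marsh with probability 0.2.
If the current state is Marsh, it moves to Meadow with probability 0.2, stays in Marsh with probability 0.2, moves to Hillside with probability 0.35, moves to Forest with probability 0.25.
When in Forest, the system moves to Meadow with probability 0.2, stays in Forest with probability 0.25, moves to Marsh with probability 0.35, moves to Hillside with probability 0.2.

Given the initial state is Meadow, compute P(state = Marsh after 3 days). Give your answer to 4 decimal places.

0.2334

Propagate the distribution vector 3 days from Meadow.
After 0 days: (0.0000, 1.0000, 0.0000, 0.0000)
After 1 day: (0.3500, 0.1500, 0.2000, 0.3000)
After 2 days: (0.2875, 0.2450, 0.2450, 0.2225)
After 3 days: (0.3023, 0.2309, 0.2334, 0.2335)
P(in Marsh after 3 days) = 0.2334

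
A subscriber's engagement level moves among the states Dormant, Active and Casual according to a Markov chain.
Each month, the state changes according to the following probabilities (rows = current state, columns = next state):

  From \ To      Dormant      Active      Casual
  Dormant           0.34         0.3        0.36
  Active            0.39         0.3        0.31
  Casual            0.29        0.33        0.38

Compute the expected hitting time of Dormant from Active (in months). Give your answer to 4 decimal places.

2.8037

Let t(s) be the expected number of months to first reach Dormant from state s, with t(Dormant) = 0. Conditioning on the first month:
t(Active) = 1 + 0.3·t(Active) + 0.31·t(Casual)
t(Casual) = 1 + 0.33·t(Active) + 0.38·t(Casual)
Solving: t(Active) = 2.8037, t(Casual) = 3.1052.
Expected months from Active to Dormant: 2.8037.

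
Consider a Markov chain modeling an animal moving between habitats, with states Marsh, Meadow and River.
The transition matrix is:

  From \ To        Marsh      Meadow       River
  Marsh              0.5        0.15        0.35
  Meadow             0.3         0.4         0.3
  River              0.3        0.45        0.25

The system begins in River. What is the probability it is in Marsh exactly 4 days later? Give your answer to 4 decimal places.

Propagate the distribution vector 4 days from River.
After 0 days: (0.0000, 0.0000, 1.0000)
After 1 day: (0.3000, 0.4500, 0.2500)
After 2 days: (0.3600, 0.3375, 0.3025)
After 3 days: (0.3720, 0.3251, 0.3029)
After 4 days: (0.3744, 0.3221, 0.3035)
P(in Marsh after 4 days) = 0.3744

0.3744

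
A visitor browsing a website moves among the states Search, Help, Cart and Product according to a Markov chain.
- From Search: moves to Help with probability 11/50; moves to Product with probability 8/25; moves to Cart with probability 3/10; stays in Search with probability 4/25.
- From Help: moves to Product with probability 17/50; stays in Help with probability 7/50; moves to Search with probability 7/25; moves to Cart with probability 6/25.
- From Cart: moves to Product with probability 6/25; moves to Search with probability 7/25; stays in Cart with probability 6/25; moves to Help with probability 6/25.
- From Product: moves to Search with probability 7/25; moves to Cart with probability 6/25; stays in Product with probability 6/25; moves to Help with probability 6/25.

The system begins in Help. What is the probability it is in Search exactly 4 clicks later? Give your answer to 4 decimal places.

Propagate the distribution vector 4 clicks from Help.
After 0 clicks: (0.0000, 1.0000, 0.0000, 0.0000)
After 1 click: (0.2800, 0.1400, 0.2400, 0.3400)
After 2 clicks: (0.2464, 0.2204, 0.2568, 0.2764)
After 3 clicks: (0.2504, 0.2130, 0.2548, 0.2818)
After 4 clicks: (0.2499, 0.2137, 0.2550, 0.2813)
P(in Search after 4 clicks) = 0.2499

0.2499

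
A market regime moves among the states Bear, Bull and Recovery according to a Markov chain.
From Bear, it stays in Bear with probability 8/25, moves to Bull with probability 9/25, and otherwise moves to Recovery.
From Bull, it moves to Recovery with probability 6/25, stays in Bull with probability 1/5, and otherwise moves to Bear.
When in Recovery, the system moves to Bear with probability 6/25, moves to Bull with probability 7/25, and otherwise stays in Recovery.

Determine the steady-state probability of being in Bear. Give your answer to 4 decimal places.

0.3603

Let the stationary distribution be π with π = πP and π_1 + π_2 + π_3 = 1.
π_1 = 0.32·π_1 + 0.56·π_2 + 0.24·π_3
π_2 = 0.36·π_1 + 0.2·π_2 + 0.28·π_3
Solving with the normalization constraint gives π = (0.3603, 0.2860, 0.3537).
So the stationary probability of Bear is 0.3603.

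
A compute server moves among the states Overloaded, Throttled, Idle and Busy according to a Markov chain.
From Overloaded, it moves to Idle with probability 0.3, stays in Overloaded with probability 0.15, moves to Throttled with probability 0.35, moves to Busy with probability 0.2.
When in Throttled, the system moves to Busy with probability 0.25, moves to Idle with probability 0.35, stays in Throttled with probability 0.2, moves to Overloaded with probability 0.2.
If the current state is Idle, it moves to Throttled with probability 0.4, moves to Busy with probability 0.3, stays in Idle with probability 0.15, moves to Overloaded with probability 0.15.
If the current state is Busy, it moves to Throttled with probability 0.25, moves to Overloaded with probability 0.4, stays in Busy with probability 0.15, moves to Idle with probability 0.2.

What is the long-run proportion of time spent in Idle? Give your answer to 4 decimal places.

Let the stationary distribution be π with π = πP and π_1 + π_2 + π_3 + π_4 = 1.
π_1 = 0.15·π_1 + 0.2·π_2 + 0.15·π_3 + 0.4·π_4
π_2 = 0.35·π_1 + 0.2·π_2 + 0.4·π_3 + 0.25·π_4
π_3 = 0.3·π_1 + 0.35·π_2 + 0.15·π_3 + 0.2·π_4
Solving with the normalization constraint gives π = (0.2220, 0.2955, 0.2538, 0.2287).
So the stationary probability of Idle is 0.2538.

0.2538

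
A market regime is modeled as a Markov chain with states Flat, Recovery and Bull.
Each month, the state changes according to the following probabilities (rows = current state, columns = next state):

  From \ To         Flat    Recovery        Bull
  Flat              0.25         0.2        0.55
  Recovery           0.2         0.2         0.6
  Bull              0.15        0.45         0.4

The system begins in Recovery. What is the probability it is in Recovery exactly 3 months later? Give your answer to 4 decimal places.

0.3175

Propagate the distribution vector 3 months from Recovery.
After 0 months: (0.0000, 1.0000, 0.0000)
After 1 month: (0.2000, 0.2000, 0.6000)
After 2 months: (0.1800, 0.3500, 0.4700)
After 3 months: (0.1855, 0.3175, 0.4970)
P(in Recovery after 3 months) = 0.3175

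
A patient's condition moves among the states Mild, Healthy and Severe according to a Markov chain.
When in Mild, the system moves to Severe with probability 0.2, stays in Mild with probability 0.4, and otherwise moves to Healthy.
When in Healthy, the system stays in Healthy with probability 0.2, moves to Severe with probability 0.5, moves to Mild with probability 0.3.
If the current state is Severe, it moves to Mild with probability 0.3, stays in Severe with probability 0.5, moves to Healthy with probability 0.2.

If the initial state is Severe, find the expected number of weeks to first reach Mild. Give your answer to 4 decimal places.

Let t(s) be the expected number of weeks to first reach Mild from state s, with t(Mild) = 0. Conditioning on the first week:
t(Healthy) = 1 + 0.2·t(Healthy) + 0.5·t(Severe)
t(Severe) = 1 + 0.2·t(Healthy) + 0.5·t(Severe)
Solving: t(Healthy) = 3.3333, t(Severe) = 3.3333.
Expected weeks from Severe to Mild: 3.3333.

3.3333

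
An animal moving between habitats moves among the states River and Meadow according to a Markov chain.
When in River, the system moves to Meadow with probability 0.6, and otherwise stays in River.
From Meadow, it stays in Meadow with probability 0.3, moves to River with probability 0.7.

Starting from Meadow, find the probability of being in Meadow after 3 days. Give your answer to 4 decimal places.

0.4470

Propagate the distribution vector 3 days from Meadow.
After 0 days: (0.0000, 1.0000)
After 1 day: (0.7000, 0.3000)
After 2 days: (0.4900, 0.5100)
After 3 days: (0.5530, 0.4470)
P(in Meadow after 3 days) = 0.4470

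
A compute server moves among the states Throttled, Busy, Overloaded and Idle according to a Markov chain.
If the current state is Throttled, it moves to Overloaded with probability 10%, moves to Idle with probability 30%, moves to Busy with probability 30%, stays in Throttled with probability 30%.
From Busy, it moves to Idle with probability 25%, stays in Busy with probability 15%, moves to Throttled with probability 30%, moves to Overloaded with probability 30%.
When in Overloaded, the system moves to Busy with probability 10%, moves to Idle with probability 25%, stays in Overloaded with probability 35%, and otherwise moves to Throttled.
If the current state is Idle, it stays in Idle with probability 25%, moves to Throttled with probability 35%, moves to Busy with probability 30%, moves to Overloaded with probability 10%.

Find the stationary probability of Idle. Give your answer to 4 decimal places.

0.2657

Let the stationary distribution be π with π = πP and π_1 + π_2 + π_3 + π_4 = 1.
π_1 = 0.3·π_1 + 0.3·π_2 + 0.3·π_3 + 0.35·π_4
π_2 = 0.3·π_1 + 0.15·π_2 + 0.1·π_3 + 0.3·π_4
π_3 = 0.1·π_1 + 0.3·π_2 + 0.35·π_3 + 0.1·π_4
Solving with the normalization constraint gives π = (0.3133, 0.2271, 0.1939, 0.2657).
So the stationary probability of Idle is 0.2657.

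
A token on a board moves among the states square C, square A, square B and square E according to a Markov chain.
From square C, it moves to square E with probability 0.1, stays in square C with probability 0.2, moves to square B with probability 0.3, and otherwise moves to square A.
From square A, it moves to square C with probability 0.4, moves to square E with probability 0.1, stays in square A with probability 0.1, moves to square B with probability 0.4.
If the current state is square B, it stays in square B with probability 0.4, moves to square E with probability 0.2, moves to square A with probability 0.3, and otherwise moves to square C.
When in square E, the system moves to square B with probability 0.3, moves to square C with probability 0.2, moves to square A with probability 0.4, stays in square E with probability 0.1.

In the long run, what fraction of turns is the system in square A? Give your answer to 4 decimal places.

Let the stationary distribution be π with π = πP and π_1 + π_2 + π_3 + π_4 = 1.
π_1 = 0.2·π_1 + 0.4·π_2 + 0.1·π_3 + 0.2·π_4
π_2 = 0.4·π_1 + 0.1·π_2 + 0.3·π_3 + 0.4·π_4
π_3 = 0.3·π_1 + 0.4·π_2 + 0.4·π_3 + 0.3·π_4
Solving with the normalization constraint gives π = (0.2195, 0.2797, 0.3644, 0.1364).
So the stationary probability of square A is 0.2797.

0.2797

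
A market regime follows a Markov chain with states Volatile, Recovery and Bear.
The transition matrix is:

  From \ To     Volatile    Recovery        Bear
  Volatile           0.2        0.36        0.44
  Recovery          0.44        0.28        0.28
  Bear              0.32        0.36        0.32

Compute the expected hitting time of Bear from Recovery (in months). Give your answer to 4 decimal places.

2.9693

Let t(s) be the expected number of months to first reach Bear from state s, with t(Bear) = 0. Conditioning on the first month:
t(Volatile) = 1 + 0.2·t(Volatile) + 0.36·t(Recovery)
t(Recovery) = 1 + 0.44·t(Volatile) + 0.28·t(Recovery)
Solving: t(Volatile) = 2.5862, t(Recovery) = 2.9693.
Expected months from Recovery to Bear: 2.9693.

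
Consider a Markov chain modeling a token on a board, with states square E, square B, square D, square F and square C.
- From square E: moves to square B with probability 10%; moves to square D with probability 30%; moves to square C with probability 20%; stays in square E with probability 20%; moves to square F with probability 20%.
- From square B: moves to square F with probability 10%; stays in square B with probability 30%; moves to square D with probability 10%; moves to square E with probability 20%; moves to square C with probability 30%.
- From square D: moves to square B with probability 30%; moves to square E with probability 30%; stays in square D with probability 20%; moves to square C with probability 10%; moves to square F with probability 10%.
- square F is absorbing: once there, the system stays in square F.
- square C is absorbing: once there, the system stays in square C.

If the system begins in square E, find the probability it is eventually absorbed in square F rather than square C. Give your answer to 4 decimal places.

0.4475

Let h(s) be the probability of absorption at square F starting from transient state s. Then h(square F) = 1 and h(square C) = 0. By first-step analysis:
h(square E) = 0.2·h(square E) + 0.1·h(square B) + 0.3·h(square D) + 0.2·1 + 0.2·0
h(square B) = 0.2·h(square E) + 0.3·h(square B) + 0.1·h(square D) + 0.1·1 + 0.3·0
h(square D) = 0.3·h(square E) + 0.3·h(square B) + 0.2·h(square D) + 0.1·1 + 0.1·0
Solving: h(square E) = 0.4475, h(square B) = 0.3302, h(square D) = 0.4167.
Starting from square E, the probability is 0.4475.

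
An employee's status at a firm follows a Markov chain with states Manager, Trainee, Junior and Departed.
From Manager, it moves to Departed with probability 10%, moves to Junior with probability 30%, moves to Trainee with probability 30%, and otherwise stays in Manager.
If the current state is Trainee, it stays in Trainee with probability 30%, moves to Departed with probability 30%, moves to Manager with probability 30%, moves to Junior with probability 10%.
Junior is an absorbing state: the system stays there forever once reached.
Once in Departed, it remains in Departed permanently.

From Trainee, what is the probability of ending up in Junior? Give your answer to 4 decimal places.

0.4000

Let h(s) be the probability of absorption at Junior starting from transient state s. Then h(Junior) = 1 and h(Departed) = 0. By first-step analysis:
h(Manager) = 0.3·h(Manager) + 0.3·h(Trainee) + 0.3·1 + 0.1·0
h(Trainee) = 0.3·h(Manager) + 0.3·h(Trainee) + 0.1·1 + 0.3·0
Solving: h(Manager) = 0.6000, h(Trainee) = 0.4000.
Starting from Trainee, the probability is 0.4000.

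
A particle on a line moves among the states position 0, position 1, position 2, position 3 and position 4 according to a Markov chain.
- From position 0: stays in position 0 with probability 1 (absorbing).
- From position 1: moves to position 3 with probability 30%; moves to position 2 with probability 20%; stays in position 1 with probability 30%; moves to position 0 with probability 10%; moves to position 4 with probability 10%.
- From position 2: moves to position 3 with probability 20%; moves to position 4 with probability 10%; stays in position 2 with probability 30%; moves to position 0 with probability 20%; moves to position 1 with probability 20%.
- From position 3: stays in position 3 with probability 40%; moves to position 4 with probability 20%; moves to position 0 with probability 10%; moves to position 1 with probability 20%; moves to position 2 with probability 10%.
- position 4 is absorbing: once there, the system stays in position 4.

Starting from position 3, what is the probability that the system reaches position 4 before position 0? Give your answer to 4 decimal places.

0.5850

Let h(s) be the probability of absorption at position 4 starting from transient state s. Then h(position 4) = 1 and h(position 0) = 0. By first-step analysis:
h(position 1) = 0.1·0 + 0.3·h(position 1) + 0.2·h(position 2) + 0.3·h(position 3) + 0.1·1
h(position 2) = 0.2·0 + 0.2·h(position 1) + 0.3·h(position 2) + 0.2·h(position 3) + 0.1·1
h(position 3) = 0.1·0 + 0.2·h(position 1) + 0.1·h(position 2) + 0.4·h(position 3) + 0.2·1
Solving: h(position 1) = 0.5250, h(position 2) = 0.4600, h(position 3) = 0.5850.
Starting from position 3, the probability is 0.5850.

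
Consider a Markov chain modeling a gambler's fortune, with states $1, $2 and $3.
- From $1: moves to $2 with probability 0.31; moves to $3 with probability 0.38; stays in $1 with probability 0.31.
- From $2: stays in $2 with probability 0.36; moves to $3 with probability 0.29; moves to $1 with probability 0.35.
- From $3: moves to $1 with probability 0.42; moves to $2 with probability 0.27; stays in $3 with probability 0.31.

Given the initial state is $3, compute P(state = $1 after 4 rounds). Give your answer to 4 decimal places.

Propagate the distribution vector 4 rounds from $3.
After 0 rounds: (0.0000, 0.0000, 1.0000)
After 1 round: (0.4200, 0.2700, 0.3100)
After 2 rounds: (0.3549, 0.3111, 0.3340)
After 3 rounds: (0.3592, 0.3122, 0.3286)
After 4 rounds: (0.3586, 0.3125, 0.3289)
P(in $1 after 4 rounds) = 0.3586

0.3586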